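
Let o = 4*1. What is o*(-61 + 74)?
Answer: 52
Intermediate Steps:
o = 4
o*(-61 + 74) = 4*(-61 + 74) = 4*13 = 52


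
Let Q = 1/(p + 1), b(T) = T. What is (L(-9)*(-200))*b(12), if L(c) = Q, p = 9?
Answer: -240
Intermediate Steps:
Q = ⅒ (Q = 1/(9 + 1) = 1/10 = ⅒ ≈ 0.10000)
L(c) = ⅒
(L(-9)*(-200))*b(12) = ((⅒)*(-200))*12 = -20*12 = -240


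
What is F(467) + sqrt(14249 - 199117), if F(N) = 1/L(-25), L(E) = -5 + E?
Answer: -1/30 + 2*I*sqrt(46217) ≈ -0.033333 + 429.96*I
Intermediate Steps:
F(N) = -1/30 (F(N) = 1/(-5 - 25) = 1/(-30) = -1/30)
F(467) + sqrt(14249 - 199117) = -1/30 + sqrt(14249 - 199117) = -1/30 + sqrt(-184868) = -1/30 + 2*I*sqrt(46217)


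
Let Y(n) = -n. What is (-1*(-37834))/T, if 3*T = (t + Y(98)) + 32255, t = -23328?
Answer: 37834/2943 ≈ 12.856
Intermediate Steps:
T = 2943 (T = ((-23328 - 1*98) + 32255)/3 = ((-23328 - 98) + 32255)/3 = (-23426 + 32255)/3 = (⅓)*8829 = 2943)
(-1*(-37834))/T = -1*(-37834)/2943 = 37834*(1/2943) = 37834/2943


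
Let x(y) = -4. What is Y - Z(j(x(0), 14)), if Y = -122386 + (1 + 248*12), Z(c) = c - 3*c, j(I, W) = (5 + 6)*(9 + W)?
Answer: -118903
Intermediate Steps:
j(I, W) = 99 + 11*W (j(I, W) = 11*(9 + W) = 99 + 11*W)
Z(c) = -2*c
Y = -119409 (Y = -122386 + (1 + 2976) = -122386 + 2977 = -119409)
Y - Z(j(x(0), 14)) = -119409 - (-2)*(99 + 11*14) = -119409 - (-2)*(99 + 154) = -119409 - (-2)*253 = -119409 - 1*(-506) = -119409 + 506 = -118903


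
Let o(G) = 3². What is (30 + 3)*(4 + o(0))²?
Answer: 5577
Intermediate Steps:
o(G) = 9
(30 + 3)*(4 + o(0))² = (30 + 3)*(4 + 9)² = 33*13² = 33*169 = 5577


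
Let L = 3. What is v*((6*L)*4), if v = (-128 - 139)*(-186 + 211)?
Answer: -480600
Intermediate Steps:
v = -6675 (v = -267*25 = -6675)
v*((6*L)*4) = -6675*6*3*4 = -120150*4 = -6675*72 = -480600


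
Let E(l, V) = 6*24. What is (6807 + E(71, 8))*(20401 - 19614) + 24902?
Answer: 5495339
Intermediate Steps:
E(l, V) = 144
(6807 + E(71, 8))*(20401 - 19614) + 24902 = (6807 + 144)*(20401 - 19614) + 24902 = 6951*787 + 24902 = 5470437 + 24902 = 5495339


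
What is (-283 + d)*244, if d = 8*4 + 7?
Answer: -59536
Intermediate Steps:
d = 39 (d = 32 + 7 = 39)
(-283 + d)*244 = (-283 + 39)*244 = -244*244 = -59536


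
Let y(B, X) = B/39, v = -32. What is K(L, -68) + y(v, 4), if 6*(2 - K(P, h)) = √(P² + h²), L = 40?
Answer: 46/39 - 2*√389/3 ≈ -11.969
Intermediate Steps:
K(P, h) = 2 - √(P² + h²)/6
y(B, X) = B/39 (y(B, X) = B*(1/39) = B/39)
K(L, -68) + y(v, 4) = (2 - √(40² + (-68)²)/6) + (1/39)*(-32) = (2 - √(1600 + 4624)/6) - 32/39 = (2 - 2*√389/3) - 32/39 = 46/39 - 2*√389/3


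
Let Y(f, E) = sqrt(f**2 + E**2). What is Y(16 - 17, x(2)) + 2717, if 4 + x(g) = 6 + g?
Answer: 2717 + sqrt(17) ≈ 2721.1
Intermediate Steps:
x(g) = 2 + g (x(g) = -4 + (6 + g) = 2 + g)
Y(f, E) = sqrt(E**2 + f**2)
Y(16 - 17, x(2)) + 2717 = sqrt((2 + 2)**2 + (16 - 17)**2) + 2717 = sqrt(4**2 + (-1)**2) + 2717 = sqrt(16 + 1) + 2717 = sqrt(17) + 2717 = 2717 + sqrt(17)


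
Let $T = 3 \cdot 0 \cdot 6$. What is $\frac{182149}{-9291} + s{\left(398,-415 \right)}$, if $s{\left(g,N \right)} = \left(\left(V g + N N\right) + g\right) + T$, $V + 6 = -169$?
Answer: $\frac{956539994}{9291} \approx 1.0295 \cdot 10^{5}$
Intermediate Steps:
$V = -175$ ($V = -6 - 169 = -175$)
$T = 0$ ($T = 0 \cdot 6 = 0$)
$s{\left(g,N \right)} = N^{2} - 174 g$ ($s{\left(g,N \right)} = \left(\left(- 175 g + N N\right) + g\right) + 0 = \left(\left(- 175 g + N^{2}\right) + g\right) + 0 = \left(\left(N^{2} - 175 g\right) + g\right) + 0 = \left(N^{2} - 174 g\right) + 0 = N^{2} - 174 g$)
$\frac{182149}{-9291} + s{\left(398,-415 \right)} = \frac{182149}{-9291} + \left(\left(-415\right)^{2} - 69252\right) = 182149 \left(- \frac{1}{9291}\right) + \left(172225 - 69252\right) = - \frac{182149}{9291} + 102973 = \frac{956539994}{9291}$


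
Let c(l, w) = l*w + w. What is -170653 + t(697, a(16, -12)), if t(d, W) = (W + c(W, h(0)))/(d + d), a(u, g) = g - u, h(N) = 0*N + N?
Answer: -118945155/697 ≈ -1.7065e+5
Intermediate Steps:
h(N) = N (h(N) = 0 + N = N)
c(l, w) = w + l*w
t(d, W) = W/(2*d) (t(d, W) = (W + 0*(1 + W))/(d + d) = (W + 0)/((2*d)) = W*(1/(2*d)) = W/(2*d))
-170653 + t(697, a(16, -12)) = -170653 + (1/2)*(-12 - 1*16)/697 = -170653 + (1/2)*(-12 - 16)*(1/697) = -170653 + (1/2)*(-28)*(1/697) = -170653 - 14/697 = -118945155/697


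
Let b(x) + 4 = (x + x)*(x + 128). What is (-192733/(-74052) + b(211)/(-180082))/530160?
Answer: 12057154649/3534956384541120 ≈ 3.4108e-6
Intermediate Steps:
b(x) = -4 + 2*x*(128 + x) (b(x) = -4 + (x + x)*(x + 128) = -4 + (2*x)*(128 + x) = -4 + 2*x*(128 + x))
(-192733/(-74052) + b(211)/(-180082))/530160 = (-192733/(-74052) + (-4 + 2*211**2 + 256*211)/(-180082))/530160 = (-192733*(-1/74052) + (-4 + 2*44521 + 54016)*(-1/180082))*(1/530160) = (192733/74052 + (-4 + 89042 + 54016)*(-1/180082))*(1/530160) = (192733/74052 + 143054*(-1/180082))*(1/530160) = (192733/74052 - 71527/90041)*(1/530160) = (12057154649/6667716132)*(1/530160) = 12057154649/3534956384541120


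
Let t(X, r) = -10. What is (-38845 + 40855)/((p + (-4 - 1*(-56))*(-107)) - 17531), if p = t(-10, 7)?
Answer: -402/4621 ≈ -0.086994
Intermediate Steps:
p = -10
(-38845 + 40855)/((p + (-4 - 1*(-56))*(-107)) - 17531) = (-38845 + 40855)/((-10 + (-4 - 1*(-56))*(-107)) - 17531) = 2010/((-10 + (-4 + 56)*(-107)) - 17531) = 2010/((-10 + 52*(-107)) - 17531) = 2010/((-10 - 5564) - 17531) = 2010/(-5574 - 17531) = 2010/(-23105) = 2010*(-1/23105) = -402/4621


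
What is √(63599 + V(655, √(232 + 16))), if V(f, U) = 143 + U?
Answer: √(63742 + 2*√62) ≈ 252.50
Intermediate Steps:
√(63599 + V(655, √(232 + 16))) = √(63599 + (143 + √(232 + 16))) = √(63599 + (143 + √248)) = √(63599 + (143 + 2*√62)) = √(63742 + 2*√62)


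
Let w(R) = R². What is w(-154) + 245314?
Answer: 269030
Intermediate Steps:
w(-154) + 245314 = (-154)² + 245314 = 23716 + 245314 = 269030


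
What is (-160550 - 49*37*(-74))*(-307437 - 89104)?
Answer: 10463923908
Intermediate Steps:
(-160550 - 49*37*(-74))*(-307437 - 89104) = (-160550 - 1813*(-74))*(-396541) = (-160550 + 134162)*(-396541) = -26388*(-396541) = 10463923908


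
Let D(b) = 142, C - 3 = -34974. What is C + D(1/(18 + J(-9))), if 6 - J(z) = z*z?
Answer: -34829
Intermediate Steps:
C = -34971 (C = 3 - 34974 = -34971)
J(z) = 6 - z² (J(z) = 6 - z*z = 6 - z²)
C + D(1/(18 + J(-9))) = -34971 + 142 = -34829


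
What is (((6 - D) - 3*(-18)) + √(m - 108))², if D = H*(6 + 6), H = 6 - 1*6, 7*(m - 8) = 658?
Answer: (60 + I*√6)² ≈ 3594.0 + 293.94*I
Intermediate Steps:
m = 102 (m = 8 + (⅐)*658 = 8 + 94 = 102)
H = 0 (H = 6 - 6 = 0)
D = 0 (D = 0*(6 + 6) = 0*12 = 0)
(((6 - D) - 3*(-18)) + √(m - 108))² = (((6 - 1*0) - 3*(-18)) + √(102 - 108))² = (((6 + 0) + 54) + √(-6))² = ((6 + 54) + I*√6)² = (60 + I*√6)²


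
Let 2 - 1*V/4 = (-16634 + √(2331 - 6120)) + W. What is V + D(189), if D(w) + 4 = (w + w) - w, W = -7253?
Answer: 95741 - 12*I*√421 ≈ 95741.0 - 246.22*I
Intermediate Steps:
D(w) = -4 + w (D(w) = -4 + ((w + w) - w) = -4 + (2*w - w) = -4 + w)
V = 95556 - 12*I*√421 (V = 8 - 4*((-16634 + √(2331 - 6120)) - 7253) = 8 - 4*((-16634 + √(-3789)) - 7253) = 8 - 4*((-16634 + 3*I*√421) - 7253) = 8 - 4*(-23887 + 3*I*√421) = 8 + (95548 - 12*I*√421) = 95556 - 12*I*√421 ≈ 95556.0 - 246.22*I)
V + D(189) = (95556 - 12*I*√421) + (-4 + 189) = (95556 - 12*I*√421) + 185 = 95741 - 12*I*√421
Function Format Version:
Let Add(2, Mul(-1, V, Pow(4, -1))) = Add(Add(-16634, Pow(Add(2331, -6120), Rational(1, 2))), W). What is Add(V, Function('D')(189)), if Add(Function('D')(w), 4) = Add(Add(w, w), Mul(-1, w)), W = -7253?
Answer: Add(95741, Mul(-12, I, Pow(421, Rational(1, 2)))) ≈ Add(95741., Mul(-246.22, I))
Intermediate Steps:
Function('D')(w) = Add(-4, w) (Function('D')(w) = Add(-4, Add(Add(w, w), Mul(-1, w))) = Add(-4, Add(Mul(2, w), Mul(-1, w))) = Add(-4, w))
V = Add(95556, Mul(-12, I, Pow(421, Rational(1, 2)))) (V = Add(8, Mul(-4, Add(Add(-16634, Pow(Add(2331, -6120), Rational(1, 2))), -7253))) = Add(8, Mul(-4, Add(Add(-16634, Pow(-3789, Rational(1, 2))), -7253))) = Add(8, Mul(-4, Add(Add(-16634, Mul(3, I, Pow(421, Rational(1, 2)))), -7253))) = Add(8, Mul(-4, Add(-23887, Mul(3, I, Pow(421, Rational(1, 2)))))) = Add(8, Add(95548, Mul(-12, I, Pow(421, Rational(1, 2))))) = Add(95556, Mul(-12, I, Pow(421, Rational(1, 2)))) ≈ Add(95556., Mul(-246.22, I)))
Add(V, Function('D')(189)) = Add(Add(95556, Mul(-12, I, Pow(421, Rational(1, 2)))), Add(-4, 189)) = Add(Add(95556, Mul(-12, I, Pow(421, Rational(1, 2)))), 185) = Add(95741, Mul(-12, I, Pow(421, Rational(1, 2))))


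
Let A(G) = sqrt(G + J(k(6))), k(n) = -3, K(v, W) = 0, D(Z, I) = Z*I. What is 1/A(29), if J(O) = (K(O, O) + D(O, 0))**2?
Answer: sqrt(29)/29 ≈ 0.18570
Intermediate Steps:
D(Z, I) = I*Z
J(O) = 0 (J(O) = (0 + 0*O)**2 = (0 + 0)**2 = 0**2 = 0)
A(G) = sqrt(G) (A(G) = sqrt(G + 0) = sqrt(G))
1/A(29) = 1/(sqrt(29)) = sqrt(29)/29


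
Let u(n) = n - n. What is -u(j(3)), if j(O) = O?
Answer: 0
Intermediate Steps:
u(n) = 0
-u(j(3)) = -1*0 = 0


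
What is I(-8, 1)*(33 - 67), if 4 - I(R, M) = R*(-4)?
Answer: 952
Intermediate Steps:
I(R, M) = 4 + 4*R (I(R, M) = 4 - R*(-4) = 4 - (-4)*R = 4 + 4*R)
I(-8, 1)*(33 - 67) = (4 + 4*(-8))*(33 - 67) = (4 - 32)*(-34) = -28*(-34) = 952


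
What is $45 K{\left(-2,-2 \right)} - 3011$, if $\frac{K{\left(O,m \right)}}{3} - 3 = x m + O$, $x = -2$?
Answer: $-2336$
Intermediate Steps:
$K{\left(O,m \right)} = 9 - 6 m + 3 O$ ($K{\left(O,m \right)} = 9 + 3 \left(- 2 m + O\right) = 9 + 3 \left(O - 2 m\right) = 9 + \left(- 6 m + 3 O\right) = 9 - 6 m + 3 O$)
$45 K{\left(-2,-2 \right)} - 3011 = 45 \left(9 - -12 + 3 \left(-2\right)\right) - 3011 = 45 \left(9 + 12 - 6\right) - 3011 = 45 \cdot 15 - 3011 = 675 - 3011 = -2336$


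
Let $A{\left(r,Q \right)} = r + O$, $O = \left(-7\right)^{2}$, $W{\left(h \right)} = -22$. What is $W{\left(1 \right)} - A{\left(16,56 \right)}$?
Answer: $-87$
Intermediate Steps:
$O = 49$
$A{\left(r,Q \right)} = 49 + r$ ($A{\left(r,Q \right)} = r + 49 = 49 + r$)
$W{\left(1 \right)} - A{\left(16,56 \right)} = -22 - \left(49 + 16\right) = -22 - 65 = -87$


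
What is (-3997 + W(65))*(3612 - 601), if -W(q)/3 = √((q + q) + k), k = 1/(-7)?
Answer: -12034967 - 27099*√707/7 ≈ -1.2138e+7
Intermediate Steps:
k = -⅐ ≈ -0.14286
W(q) = -3*√(-⅐ + 2*q) (W(q) = -3*√((q + q) - ⅐) = -3*√(2*q - ⅐) = -3*√(-⅐ + 2*q))
(-3997 + W(65))*(3612 - 601) = (-3997 - 3*√(-7 + 98*65)/7)*(3612 - 601) = (-3997 - 3*√(-7 + 6370)/7)*3011 = (-3997 - 9*√707/7)*3011 = -12034967 - 27099*√707/7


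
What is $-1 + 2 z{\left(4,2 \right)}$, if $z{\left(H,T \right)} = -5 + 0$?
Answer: $-11$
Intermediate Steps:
$z{\left(H,T \right)} = -5$
$-1 + 2 z{\left(4,2 \right)} = -1 + 2 \left(-5\right) = -1 - 10 = -11$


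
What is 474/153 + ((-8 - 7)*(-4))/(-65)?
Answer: 1442/663 ≈ 2.1750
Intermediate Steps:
474/153 + ((-8 - 7)*(-4))/(-65) = 474*(1/153) - 15*(-4)*(-1/65) = 158/51 + 60*(-1/65) = 158/51 - 12/13 = 1442/663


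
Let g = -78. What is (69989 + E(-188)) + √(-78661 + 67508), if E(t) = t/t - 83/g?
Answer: 5459303/78 + I*√11153 ≈ 69991.0 + 105.61*I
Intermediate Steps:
E(t) = 161/78 (E(t) = t/t - 83/(-78) = 1 - 83*(-1/78) = 1 + 83/78 = 161/78)
(69989 + E(-188)) + √(-78661 + 67508) = (69989 + 161/78) + √(-78661 + 67508) = 5459303/78 + √(-11153) = 5459303/78 + I*√11153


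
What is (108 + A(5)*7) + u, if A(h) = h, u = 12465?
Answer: 12608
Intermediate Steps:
(108 + A(5)*7) + u = (108 + 5*7) + 12465 = (108 + 35) + 12465 = 143 + 12465 = 12608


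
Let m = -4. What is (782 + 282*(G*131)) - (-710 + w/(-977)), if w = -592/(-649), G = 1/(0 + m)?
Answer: -9819887367/1268146 ≈ -7743.5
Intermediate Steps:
G = -1/4 (G = 1/(0 - 4) = 1/(-4) = -1/4 ≈ -0.25000)
w = 592/649 (w = -592*(-1/649) = 592/649 ≈ 0.91217)
(782 + 282*(G*131)) - (-710 + w/(-977)) = (782 + 282*(-1/4*131)) - (-710 + (592/649)/(-977)) = (782 + 282*(-131/4)) - (-710 - 1/977*592/649) = (782 - 18471/2) - (-710 - 592/634073) = -16907/2 - 1*(-450192422/634073) = -16907/2 + 450192422/634073 = -9819887367/1268146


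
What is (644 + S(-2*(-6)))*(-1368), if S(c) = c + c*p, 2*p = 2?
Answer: -913824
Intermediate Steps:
p = 1 (p = (½)*2 = 1)
S(c) = 2*c (S(c) = c + c*1 = c + c = 2*c)
(644 + S(-2*(-6)))*(-1368) = (644 + 2*(-2*(-6)))*(-1368) = (644 + 2*12)*(-1368) = (644 + 24)*(-1368) = 668*(-1368) = -913824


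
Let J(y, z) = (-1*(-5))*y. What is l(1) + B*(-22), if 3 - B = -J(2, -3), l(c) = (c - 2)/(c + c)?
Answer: -573/2 ≈ -286.50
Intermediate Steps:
J(y, z) = 5*y
l(c) = (-2 + c)/(2*c) (l(c) = (-2 + c)/((2*c)) = (-2 + c)*(1/(2*c)) = (-2 + c)/(2*c))
B = 13 (B = 3 - (-1)*5*2 = 3 - (-1)*10 = 3 - 1*(-10) = 3 + 10 = 13)
l(1) + B*(-22) = (½)*(-2 + 1)/1 + 13*(-22) = (½)*1*(-1) - 286 = -½ - 286 = -573/2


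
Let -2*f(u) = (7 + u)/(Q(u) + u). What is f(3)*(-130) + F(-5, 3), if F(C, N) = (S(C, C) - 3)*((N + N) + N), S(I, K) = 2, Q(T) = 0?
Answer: 623/3 ≈ 207.67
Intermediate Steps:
F(C, N) = -3*N (F(C, N) = (2 - 3)*((N + N) + N) = -(2*N + N) = -3*N)
f(u) = -(7 + u)/(2*u) (f(u) = -(7 + u)/(2*(0 + u)) = -(7 + u)/(2*u))
f(3)*(-130) + F(-5, 3) = ((1/2)*(-7 - 1*3)/3)*(-130) - 3*3 = ((1/2)*(1/3)*(-7 - 3))*(-130) - 9 = ((1/2)*(1/3)*(-10))*(-130) - 9 = -5/3*(-130) - 9 = 650/3 - 9 = 623/3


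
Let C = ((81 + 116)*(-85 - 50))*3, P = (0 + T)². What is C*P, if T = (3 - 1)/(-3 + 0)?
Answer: -35460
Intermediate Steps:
T = -⅔ (T = 2/(-3) = 2*(-⅓) = -⅔ ≈ -0.66667)
P = 4/9 (P = (0 - ⅔)² = (-⅔)² = 4/9 ≈ 0.44444)
C = -79785 (C = (197*(-135))*3 = -26595*3 = -79785)
C*P = -79785*4/9 = -35460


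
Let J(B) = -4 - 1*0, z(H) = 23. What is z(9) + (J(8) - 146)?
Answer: -127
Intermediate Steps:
J(B) = -4 (J(B) = -4 + 0 = -4)
z(9) + (J(8) - 146) = 23 + (-4 - 146) = 23 - 150 = -127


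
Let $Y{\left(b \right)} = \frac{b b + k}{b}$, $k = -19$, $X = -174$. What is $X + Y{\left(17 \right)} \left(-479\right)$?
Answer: $- \frac{132288}{17} \approx -7781.6$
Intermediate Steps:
$Y{\left(b \right)} = \frac{-19 + b^{2}}{b}$ ($Y{\left(b \right)} = \frac{b b - 19}{b} = \frac{b^{2} - 19}{b} = \frac{-19 + b^{2}}{b}$)
$X + Y{\left(17 \right)} \left(-479\right) = -174 + \left(17 - \frac{19}{17}\right) \left(-479\right) = -174 + \frac{270}{17} \left(-479\right) = -174 - \frac{129330}{17} = - \frac{132288}{17}$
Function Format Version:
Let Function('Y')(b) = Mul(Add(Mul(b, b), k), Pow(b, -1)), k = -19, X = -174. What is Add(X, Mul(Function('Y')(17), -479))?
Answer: Rational(-132288, 17) ≈ -7781.6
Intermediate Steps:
Function('Y')(b) = Mul(Pow(b, -1), Add(-19, Pow(b, 2))) (Function('Y')(b) = Mul(Add(Mul(b, b), -19), Pow(b, -1)) = Mul(Add(Pow(b, 2), -19), Pow(b, -1)) = Mul(Add(-19, Pow(b, 2)), Pow(b, -1)) = Mul(Pow(b, -1), Add(-19, Pow(b, 2))))
Add(X, Mul(Function('Y')(17), -479)) = Add(-174, Mul(Add(17, Mul(-19, Pow(17, -1))), -479)) = Add(-174, Mul(Add(17, Mul(-19, Rational(1, 17))), -479)) = Add(-174, Mul(Add(17, Rational(-19, 17)), -479)) = Add(-174, Mul(Rational(270, 17), -479)) = Add(-174, Rational(-129330, 17)) = Rational(-132288, 17)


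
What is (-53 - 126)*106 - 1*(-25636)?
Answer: 6662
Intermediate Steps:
(-53 - 126)*106 - 1*(-25636) = -179*106 + 25636 = -18974 + 25636 = 6662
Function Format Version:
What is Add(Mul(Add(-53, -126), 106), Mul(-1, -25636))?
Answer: 6662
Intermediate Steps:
Add(Mul(Add(-53, -126), 106), Mul(-1, -25636)) = Add(Mul(-179, 106), 25636) = Add(-18974, 25636) = 6662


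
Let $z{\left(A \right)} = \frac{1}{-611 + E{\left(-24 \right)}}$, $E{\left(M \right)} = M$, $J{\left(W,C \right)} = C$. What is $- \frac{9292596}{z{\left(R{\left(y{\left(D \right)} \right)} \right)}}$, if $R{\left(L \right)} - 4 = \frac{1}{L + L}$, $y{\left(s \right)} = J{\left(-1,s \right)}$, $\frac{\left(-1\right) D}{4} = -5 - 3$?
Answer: $5900798460$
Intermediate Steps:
$D = 32$ ($D = - 4 \left(-5 - 3\right) = \left(-4\right) \left(-8\right) = 32$)
$y{\left(s \right)} = s$
$R{\left(L \right)} = 4 + \frac{1}{2 L}$ ($R{\left(L \right)} = 4 + \frac{1}{L + L} = 4 + \frac{1}{2 L}$)
$z{\left(A \right)} = - \frac{1}{635}$ ($z{\left(A \right)} = \frac{1}{-611 - 24} = \frac{1}{-635} = - \frac{1}{635}$)
$- \frac{9292596}{z{\left(R{\left(y{\left(D \right)} \right)} \right)}} = - \frac{9292596}{- \frac{1}{635}} = \left(-9292596\right) \left(-635\right) = 5900798460$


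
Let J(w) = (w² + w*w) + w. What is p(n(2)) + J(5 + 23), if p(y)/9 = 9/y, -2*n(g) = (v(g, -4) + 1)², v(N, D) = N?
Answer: 1578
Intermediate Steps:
n(g) = -(1 + g)²/2 (n(g) = -(g + 1)²/2 = -(1 + g)²/2)
p(y) = 81/y (p(y) = 9*(9/y) = 81/y)
J(w) = w + 2*w² (J(w) = (w² + w²) + w = 2*w² + w = w + 2*w²)
p(n(2)) + J(5 + 23) = 81/((-(1 + 2)²/2)) + (5 + 23)*(1 + 2*(5 + 23)) = 81/((-½*3²)) + 28*(1 + 2*28) = 81/((-½*9)) + 28*(1 + 56) = 81/(-9/2) + 28*57 = 81*(-2/9) + 1596 = -18 + 1596 = 1578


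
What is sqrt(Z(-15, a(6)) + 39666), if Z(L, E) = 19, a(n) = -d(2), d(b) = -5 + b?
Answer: sqrt(39685) ≈ 199.21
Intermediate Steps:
a(n) = 3 (a(n) = -(-5 + 2) = -1*(-3) = 3)
sqrt(Z(-15, a(6)) + 39666) = sqrt(19 + 39666) = sqrt(39685)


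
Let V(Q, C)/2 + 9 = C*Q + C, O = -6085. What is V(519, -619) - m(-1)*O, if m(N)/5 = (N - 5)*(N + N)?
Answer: -278678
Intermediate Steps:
m(N) = 10*N*(-5 + N) (m(N) = 5*((N - 5)*(N + N)) = 5*((-5 + N)*(2*N)) = 5*(2*N*(-5 + N)) = 10*N*(-5 + N))
V(Q, C) = -18 + 2*C + 2*C*Q (V(Q, C) = -18 + 2*(C*Q + C) = -18 + 2*(C + C*Q) = -18 + (2*C + 2*C*Q) = -18 + 2*C + 2*C*Q)
V(519, -619) - m(-1)*O = (-18 + 2*(-619) + 2*(-619)*519) - 10*(-1)*(-5 - 1)*(-6085) = (-18 - 1238 - 642522) - 10*(-1)*(-6)*(-6085) = -643778 - 60*(-6085) = -643778 - 1*(-365100) = -643778 + 365100 = -278678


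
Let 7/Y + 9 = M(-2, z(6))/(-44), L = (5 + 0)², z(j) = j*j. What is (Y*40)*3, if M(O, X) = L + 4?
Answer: -7392/85 ≈ -86.965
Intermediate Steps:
z(j) = j²
L = 25 (L = 5² = 25)
M(O, X) = 29 (M(O, X) = 25 + 4 = 29)
Y = -308/425 (Y = 7/(-9 + 29/(-44)) = 7/(-9 + 29*(-1/44)) = 7/(-9 - 29/44) = 7/(-425/44) = 7*(-44/425) = -308/425 ≈ -0.72471)
(Y*40)*3 = -308/425*40*3 = -2464/85*3 = -7392/85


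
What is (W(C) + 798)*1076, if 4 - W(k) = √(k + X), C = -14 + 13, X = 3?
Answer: 862952 - 1076*√2 ≈ 8.6143e+5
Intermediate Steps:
C = -1
W(k) = 4 - √(3 + k) (W(k) = 4 - √(k + 3) = 4 - √(3 + k))
(W(C) + 798)*1076 = ((4 - √(3 - 1)) + 798)*1076 = ((4 - √2) + 798)*1076 = (802 - √2)*1076 = 862952 - 1076*√2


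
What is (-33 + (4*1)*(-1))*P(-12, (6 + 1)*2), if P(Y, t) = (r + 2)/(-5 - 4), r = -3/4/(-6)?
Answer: 629/72 ≈ 8.7361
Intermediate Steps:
r = 1/8 (r = -3*1/4*(-1/6) = -3/4*(-1/6) = 1/8 ≈ 0.12500)
P(Y, t) = -17/72 (P(Y, t) = (1/8 + 2)/(-5 - 4) = (17/8)/(-9) = (17/8)*(-1/9) = -17/72)
(-33 + (4*1)*(-1))*P(-12, (6 + 1)*2) = (-33 + (4*1)*(-1))*(-17/72) = (-33 + 4*(-1))*(-17/72) = (-33 - 4)*(-17/72) = -37*(-17/72) = 629/72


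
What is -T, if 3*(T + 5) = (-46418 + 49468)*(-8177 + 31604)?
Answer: -23817445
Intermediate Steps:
T = 23817445 (T = -5 + ((-46418 + 49468)*(-8177 + 31604))/3 = -5 + (3050*23427)/3 = -5 + (⅓)*71452350 = -5 + 23817450 = 23817445)
-T = -1*23817445 = -23817445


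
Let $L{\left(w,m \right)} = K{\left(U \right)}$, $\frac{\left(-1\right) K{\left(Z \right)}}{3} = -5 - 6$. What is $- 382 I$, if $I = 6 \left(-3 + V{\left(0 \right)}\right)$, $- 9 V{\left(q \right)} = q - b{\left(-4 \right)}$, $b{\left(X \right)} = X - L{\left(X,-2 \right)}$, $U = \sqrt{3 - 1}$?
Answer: $\frac{48896}{3} \approx 16299.0$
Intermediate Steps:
$U = \sqrt{2} \approx 1.4142$
$K{\left(Z \right)} = 33$ ($K{\left(Z \right)} = - 3 \left(-5 - 6\right) = \left(-3\right) \left(-11\right) = 33$)
$L{\left(w,m \right)} = 33$
$b{\left(X \right)} = -33 + X$ ($b{\left(X \right)} = X - 33 = -33 + X$)
$V{\left(q \right)} = - \frac{37}{9} - \frac{q}{9}$ ($V{\left(q \right)} = - \frac{q - \left(-33 - 4\right)}{9} = - \frac{q - -37}{9} = - \frac{q + 37}{9} = - \frac{37 + q}{9} = - \frac{37}{9} - \frac{q}{9}$)
$I = - \frac{128}{3}$ ($I = 6 \left(-3 - \frac{37}{9}\right) = 6 \left(- \frac{64}{9}\right) = - \frac{128}{3} \approx -42.667$)
$- 382 I = \left(-382\right) \left(- \frac{128}{3}\right) = \frac{48896}{3}$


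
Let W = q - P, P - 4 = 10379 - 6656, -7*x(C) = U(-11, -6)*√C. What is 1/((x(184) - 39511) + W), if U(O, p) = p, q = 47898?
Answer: 57085/266014444 - 21*√46/266014444 ≈ 0.00021406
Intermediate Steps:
x(C) = 6*√C/7 (x(C) = -(-6)*√C/7 = 6*√C/7)
P = 3727 (P = 4 + (10379 - 6656) = 4 + 3723 = 3727)
W = 44171 (W = 47898 - 1*3727 = 47898 - 3727 = 44171)
1/((x(184) - 39511) + W) = 1/((6*√184/7 - 39511) + 44171) = 1/((6*(2*√46)/7 - 39511) + 44171) = 1/((12*√46/7 - 39511) + 44171) = 1/((-39511 + 12*√46/7) + 44171) = 1/(4660 + 12*√46/7)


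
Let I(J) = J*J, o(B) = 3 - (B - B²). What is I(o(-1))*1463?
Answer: 36575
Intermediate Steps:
o(B) = 3 + B² - B (o(B) = 3 + (B² - B) = 3 + B² - B)
I(J) = J²
I(o(-1))*1463 = (3 + (-1)² - 1*(-1))²*1463 = (3 + 1 + 1)²*1463 = 5²*1463 = 25*1463 = 36575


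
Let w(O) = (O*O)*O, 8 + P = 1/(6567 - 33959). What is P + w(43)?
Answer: 2177636607/27392 ≈ 79499.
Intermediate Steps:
P = -219137/27392 (P = -8 + 1/(6567 - 33959) = -8 + 1/(-27392) = -8 - 1/27392 = -219137/27392 ≈ -8.0000)
w(O) = O**3 (w(O) = O**2*O = O**3)
P + w(43) = -219137/27392 + 43**3 = -219137/27392 + 79507 = 2177636607/27392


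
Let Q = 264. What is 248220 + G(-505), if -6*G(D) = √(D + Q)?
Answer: 248220 - I*√241/6 ≈ 2.4822e+5 - 2.5874*I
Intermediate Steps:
G(D) = -√(264 + D)/6 (G(D) = -√(D + 264)/6 = -√(264 + D)/6)
248220 + G(-505) = 248220 - √(264 - 505)/6 = 248220 - I*√241/6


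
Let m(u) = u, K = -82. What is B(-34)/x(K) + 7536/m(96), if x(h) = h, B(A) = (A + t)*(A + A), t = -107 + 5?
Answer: -2811/82 ≈ -34.281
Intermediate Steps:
t = -102
B(A) = 2*A*(-102 + A) (B(A) = (A - 102)*(A + A) = (-102 + A)*(2*A) = 2*A*(-102 + A))
B(-34)/x(K) + 7536/m(96) = (2*(-34)*(-102 - 34))/(-82) + 7536/96 = (2*(-34)*(-136))*(-1/82) + 7536*(1/96) = 9248*(-1/82) + 157/2 = -4624/41 + 157/2 = -2811/82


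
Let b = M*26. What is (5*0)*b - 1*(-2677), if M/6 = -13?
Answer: 2677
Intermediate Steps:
M = -78 (M = 6*(-13) = -78)
b = -2028 (b = -78*26 = -2028)
(5*0)*b - 1*(-2677) = (5*0)*(-2028) - 1*(-2677) = 0*(-2028) + 2677 = 0 + 2677 = 2677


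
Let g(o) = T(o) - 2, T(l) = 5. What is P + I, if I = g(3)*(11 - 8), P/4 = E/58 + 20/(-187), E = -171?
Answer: -17467/5423 ≈ -3.2209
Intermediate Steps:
P = -66274/5423 (P = 4*(-171/58 + 20/(-187)) = 4*(-171*1/58 + 20*(-1/187)) = 4*(-171/58 - 20/187) = 4*(-33137/10846) = -66274/5423 ≈ -12.221)
g(o) = 3 (g(o) = 5 - 2 = 3)
I = 9 (I = 3*(11 - 8) = 3*3 = 9)
P + I = -66274/5423 + 9 = -17467/5423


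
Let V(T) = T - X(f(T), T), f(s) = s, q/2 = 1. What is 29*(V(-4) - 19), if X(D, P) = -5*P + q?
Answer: -1305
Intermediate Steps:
q = 2 (q = 2*1 = 2)
X(D, P) = 2 - 5*P (X(D, P) = -5*P + 2 = 2 - 5*P)
V(T) = -2 + 6*T (V(T) = T - (2 - 5*T) = T + (-2 + 5*T) = -2 + 6*T)
29*(V(-4) - 19) = 29*((-2 + 6*(-4)) - 19) = 29*((-2 - 24) - 19) = 29*(-26 - 19) = 29*(-45) = -1305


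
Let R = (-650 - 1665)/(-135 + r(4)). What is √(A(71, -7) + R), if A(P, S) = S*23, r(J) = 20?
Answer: 18*I*√230/23 ≈ 11.869*I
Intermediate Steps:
A(P, S) = 23*S
R = 463/23 (R = (-650 - 1665)/(-135 + 20) = -2315/(-115) = -2315*(-1/115) = 463/23 ≈ 20.130)
√(A(71, -7) + R) = √(23*(-7) + 463/23) = √(-161 + 463/23) = √(-3240/23) = 18*I*√230/23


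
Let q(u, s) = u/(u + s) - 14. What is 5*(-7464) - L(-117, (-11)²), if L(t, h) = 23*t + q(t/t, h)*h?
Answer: -4018191/122 ≈ -32936.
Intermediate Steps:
q(u, s) = -14 + u/(s + u) (q(u, s) = u/(s + u) - 14 = -14 + u/(s + u))
L(t, h) = 23*t + h*(-13 - 14*h)/(1 + h) (L(t, h) = 23*t + ((-14*h - 13*t/t)/(h + t/t))*h = 23*t + ((-14*h - 13*1)/(h + 1))*h = 23*t + ((-14*h - 13)/(1 + h))*h = 23*t + ((-13 - 14*h)/(1 + h))*h = 23*t + h*(-13 - 14*h)/(1 + h))
5*(-7464) - L(-117, (-11)²) = 5*(-7464) - (-1*(-11)²*(13 + 14*(-11)²) + 23*(-117)*(1 + (-11)²))/(1 + (-11)²) = -37320 - (-1*121*(13 + 14*121) + 23*(-117)*(1 + 121))/(1 + 121) = -37320 - (-1*121*(13 + 1694) + 23*(-117)*122)/122 = -37320 - (-1*121*1707 - 328302)/122 = -37320 - (-206547 - 328302)/122 = -37320 - (-534849)/122 = -37320 - 1*(-534849/122) = -37320 + 534849/122 = -4018191/122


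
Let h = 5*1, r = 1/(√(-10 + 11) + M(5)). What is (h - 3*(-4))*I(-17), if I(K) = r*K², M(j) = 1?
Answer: 4913/2 ≈ 2456.5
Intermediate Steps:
r = ½ (r = 1/(√(-10 + 11) + 1) = 1/(√1 + 1) = 1/(1 + 1) = 1/2 = ½ ≈ 0.50000)
h = 5
I(K) = K²/2
(h - 3*(-4))*I(-17) = (5 - 3*(-4))*((½)*(-17)²) = (5 + 12)*((½)*289) = 17*(289/2) = 4913/2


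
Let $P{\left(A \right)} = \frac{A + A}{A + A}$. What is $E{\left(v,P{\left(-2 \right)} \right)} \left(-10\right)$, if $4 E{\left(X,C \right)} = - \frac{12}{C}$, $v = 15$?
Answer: $30$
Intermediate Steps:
$P{\left(A \right)} = 1$ ($P{\left(A \right)} = \frac{2 A}{2 A} = 2 A \frac{1}{2 A} = 1$)
$E{\left(X,C \right)} = - \frac{3}{C}$ ($E{\left(X,C \right)} = \frac{\left(-12\right) \frac{1}{C}}{4} = - \frac{3}{C}$)
$E{\left(v,P{\left(-2 \right)} \right)} \left(-10\right) = - \frac{3}{1} \left(-10\right) = \left(-3\right) 1 \left(-10\right) = \left(-3\right) \left(-10\right) = 30$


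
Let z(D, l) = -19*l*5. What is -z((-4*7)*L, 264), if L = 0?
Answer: 25080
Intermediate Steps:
z(D, l) = -95*l
-z((-4*7)*L, 264) = -(-95)*264 = -1*(-25080) = 25080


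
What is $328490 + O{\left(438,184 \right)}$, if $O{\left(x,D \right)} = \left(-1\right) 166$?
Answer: $328324$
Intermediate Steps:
$O{\left(x,D \right)} = -166$
$328490 + O{\left(438,184 \right)} = 328490 - 166 = 328324$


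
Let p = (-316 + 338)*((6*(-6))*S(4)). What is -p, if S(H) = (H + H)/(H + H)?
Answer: 792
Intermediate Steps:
S(H) = 1 (S(H) = (2*H)/((2*H)) = (2*H)*(1/(2*H)) = 1)
p = -792 (p = (-316 + 338)*((6*(-6))*1) = 22*(-36*1) = 22*(-36) = -792)
-p = -1*(-792) = 792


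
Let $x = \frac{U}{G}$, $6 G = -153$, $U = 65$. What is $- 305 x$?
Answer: $\frac{39650}{51} \approx 777.45$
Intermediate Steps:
$G = - \frac{51}{2}$ ($G = \frac{1}{6} \left(-153\right) = - \frac{51}{2} \approx -25.5$)
$x = - \frac{130}{51}$ ($x = \frac{65}{- \frac{51}{2}} = 65 \left(- \frac{2}{51}\right) = - \frac{130}{51} \approx -2.549$)
$- 305 x = \left(-305\right) \left(- \frac{130}{51}\right) = \frac{39650}{51}$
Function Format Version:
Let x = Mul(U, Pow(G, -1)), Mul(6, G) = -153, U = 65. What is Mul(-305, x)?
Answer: Rational(39650, 51) ≈ 777.45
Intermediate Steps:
G = Rational(-51, 2) (G = Mul(Rational(1, 6), -153) = Rational(-51, 2) ≈ -25.500)
x = Rational(-130, 51) (x = Mul(65, Pow(Rational(-51, 2), -1)) = Mul(65, Rational(-2, 51)) = Rational(-130, 51) ≈ -2.5490)
Mul(-305, x) = Mul(-305, Rational(-130, 51)) = Rational(39650, 51)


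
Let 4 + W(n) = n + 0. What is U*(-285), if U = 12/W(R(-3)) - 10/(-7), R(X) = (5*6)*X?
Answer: -121980/329 ≈ -370.76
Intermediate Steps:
R(X) = 30*X
W(n) = -4 + n (W(n) = -4 + (n + 0) = -4 + n)
U = 428/329 (U = 12/(-4 + 30*(-3)) - 10/(-7) = 12/(-4 - 90) - 10*(-⅐) = 12/(-94) + 10/7 = 12*(-1/94) + 10/7 = -6/47 + 10/7 = 428/329 ≈ 1.3009)
U*(-285) = (428/329)*(-285) = -121980/329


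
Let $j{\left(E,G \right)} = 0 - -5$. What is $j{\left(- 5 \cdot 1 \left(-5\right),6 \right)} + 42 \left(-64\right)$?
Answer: $-2683$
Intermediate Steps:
$j{\left(E,G \right)} = 5$ ($j{\left(E,G \right)} = 0 + 5 = 5$)
$j{\left(- 5 \cdot 1 \left(-5\right),6 \right)} + 42 \left(-64\right) = 5 + 42 \left(-64\right) = 5 - 2688 = -2683$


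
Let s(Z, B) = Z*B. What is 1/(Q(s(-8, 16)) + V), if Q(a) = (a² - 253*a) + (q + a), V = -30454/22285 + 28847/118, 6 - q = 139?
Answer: 2629630/128194724233 ≈ 2.0513e-5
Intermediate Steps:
q = -133 (q = 6 - 1*139 = 6 - 139 = -133)
V = 639261823/2629630 (V = -30454*1/22285 + 28847*(1/118) = -30454/22285 + 28847/118 = 639261823/2629630 ≈ 243.10)
s(Z, B) = B*Z
Q(a) = -133 + a² - 252*a (Q(a) = (a² - 253*a) + (-133 + a) = -133 + a² - 252*a)
1/(Q(s(-8, 16)) + V) = 1/((-133 + (16*(-8))² - 4032*(-8)) + 639261823/2629630) = 1/((-133 + (-128)² - 252*(-128)) + 639261823/2629630) = 1/((-133 + 16384 + 32256) + 639261823/2629630) = 1/(48507 + 639261823/2629630) = 1/(128194724233/2629630) = 2629630/128194724233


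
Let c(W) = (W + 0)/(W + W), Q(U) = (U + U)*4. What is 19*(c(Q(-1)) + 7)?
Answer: 285/2 ≈ 142.50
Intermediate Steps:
Q(U) = 8*U (Q(U) = (2*U)*4 = 8*U)
c(W) = 1/2 (c(W) = W/((2*W)) = W*(1/(2*W)) = 1/2)
19*(c(Q(-1)) + 7) = 19*(1/2 + 7) = 19*(15/2) = 285/2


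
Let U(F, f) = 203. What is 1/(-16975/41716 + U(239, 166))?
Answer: 41716/8451373 ≈ 0.0049360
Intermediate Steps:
1/(-16975/41716 + U(239, 166)) = 1/(-16975/41716 + 203) = 1/(8451373/41716) = 41716/8451373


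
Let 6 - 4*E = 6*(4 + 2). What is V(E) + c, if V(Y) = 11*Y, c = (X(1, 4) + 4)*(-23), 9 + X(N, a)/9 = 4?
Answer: 1721/2 ≈ 860.50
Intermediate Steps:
X(N, a) = -45 (X(N, a) = -81 + 9*4 = -81 + 36 = -45)
E = -15/2 (E = 3/2 - 3*(4 + 2)/2 = 3/2 - 3*6/2 = 3/2 - ¼*36 = 3/2 - 9 = -15/2 ≈ -7.5000)
c = 943 (c = (-45 + 4)*(-23) = -41*(-23) = 943)
V(E) + c = 11*(-15/2) + 943 = -165/2 + 943 = 1721/2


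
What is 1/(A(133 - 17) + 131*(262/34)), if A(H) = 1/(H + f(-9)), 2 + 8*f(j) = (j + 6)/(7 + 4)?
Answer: 10183/10279527 ≈ 0.00099061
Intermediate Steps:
f(j) = -2/11 + j/88 (f(j) = -¼ + ((j + 6)/(7 + 4))/8 = -¼ + ((6 + j)/11)/8 = -¼ + ((6 + j)*(1/11))/8 = -¼ + (6/11 + j/11)/8 = -¼ + (3/44 + j/88) = -2/11 + j/88)
A(H) = 1/(-25/88 + H) (A(H) = 1/(H + (-2/11 + (1/88)*(-9))) = 1/(H + (-2/11 - 9/88)) = 1/(H - 25/88) = 1/(-25/88 + H))
1/(A(133 - 17) + 131*(262/34)) = 1/(88/(-25 + 88*(133 - 17)) + 131*(262/34)) = 1/(88/(-25 + 88*116) + 131*(262*(1/34))) = 1/(88/(-25 + 10208) + 131*(131/17)) = 1/(88/10183 + 17161/17) = 1/(10279527/10183) = 10183/10279527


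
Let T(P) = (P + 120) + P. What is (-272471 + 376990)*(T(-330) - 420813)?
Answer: -44039394207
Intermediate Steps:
T(P) = 120 + 2*P (T(P) = (120 + P) + P = 120 + 2*P)
(-272471 + 376990)*(T(-330) - 420813) = (-272471 + 376990)*((120 + 2*(-330)) - 420813) = 104519*((120 - 660) - 420813) = 104519*(-540 - 420813) = 104519*(-421353) = -44039394207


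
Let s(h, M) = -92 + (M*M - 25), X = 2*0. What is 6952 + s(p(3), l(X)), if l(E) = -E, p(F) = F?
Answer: 6835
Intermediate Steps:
X = 0
s(h, M) = -117 + M² (s(h, M) = -92 + (M² - 25) = -92 + (-25 + M²) = -117 + M²)
6952 + s(p(3), l(X)) = 6952 + (-117 + (-1*0)²) = 6952 + (-117 + 0²) = 6952 + (-117 + 0) = 6952 - 117 = 6835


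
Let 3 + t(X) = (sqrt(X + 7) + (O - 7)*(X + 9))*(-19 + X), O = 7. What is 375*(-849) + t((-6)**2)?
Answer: -318378 + 17*sqrt(43) ≈ -3.1827e+5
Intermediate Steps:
t(X) = -3 + sqrt(7 + X)*(-19 + X) (t(X) = -3 + (sqrt(X + 7) + (7 - 7)*(X + 9))*(-19 + X) = -3 + (sqrt(7 + X) + 0*(9 + X))*(-19 + X) = -3 + (sqrt(7 + X) + 0)*(-19 + X) = -3 + sqrt(7 + X)*(-19 + X))
375*(-849) + t((-6)**2) = 375*(-849) + (-3 - 19*sqrt(7 + (-6)**2) + (-6)**2*sqrt(7 + (-6)**2)) = -318375 + (-3 - 19*sqrt(7 + 36) + 36*sqrt(7 + 36)) = -318375 + (-3 - 19*sqrt(43) + 36*sqrt(43)) = -318375 + (-3 + 17*sqrt(43)) = -318378 + 17*sqrt(43)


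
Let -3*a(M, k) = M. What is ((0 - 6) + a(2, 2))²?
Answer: 400/9 ≈ 44.444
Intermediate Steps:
a(M, k) = -M/3
((0 - 6) + a(2, 2))² = ((0 - 6) - ⅓*2)² = (-6 - ⅔)² = (-20/3)² = 400/9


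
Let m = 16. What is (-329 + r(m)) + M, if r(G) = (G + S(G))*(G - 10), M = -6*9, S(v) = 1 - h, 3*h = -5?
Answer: -271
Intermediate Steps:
h = -5/3 (h = (⅓)*(-5) = -5/3 ≈ -1.6667)
S(v) = 8/3 (S(v) = 1 - 1*(-5/3) = 1 + 5/3 = 8/3)
M = -54
r(G) = (-10 + G)*(8/3 + G) (r(G) = (G + 8/3)*(G - 10) = (8/3 + G)*(-10 + G) = (-10 + G)*(8/3 + G))
(-329 + r(m)) + M = (-329 + (-80/3 + 16² - 22/3*16)) - 54 = (-329 + (-80/3 + 256 - 352/3)) - 54 = (-329 + 112) - 54 = -217 - 54 = -271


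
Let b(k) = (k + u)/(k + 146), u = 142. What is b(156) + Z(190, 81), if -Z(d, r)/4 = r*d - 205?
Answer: -9171591/151 ≈ -60739.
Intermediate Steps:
b(k) = (142 + k)/(146 + k) (b(k) = (k + 142)/(k + 146) = (142 + k)/(146 + k))
Z(d, r) = 820 - 4*d*r (Z(d, r) = -4*(r*d - 205) = -4*(d*r - 205) = -4*(-205 + d*r) = 820 - 4*d*r)
b(156) + Z(190, 81) = (142 + 156)/(146 + 156) + (820 - 4*190*81) = 298/302 + (820 - 61560) = (1/302)*298 - 60740 = 149/151 - 60740 = -9171591/151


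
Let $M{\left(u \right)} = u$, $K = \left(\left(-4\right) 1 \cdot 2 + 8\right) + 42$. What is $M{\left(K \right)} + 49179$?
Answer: $49221$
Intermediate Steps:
$K = 42$ ($K = \left(\left(-4\right) 2 + 8\right) + 42 = \left(-8 + 8\right) + 42 = 0 + 42 = 42$)
$M{\left(K \right)} + 49179 = 42 + 49179 = 49221$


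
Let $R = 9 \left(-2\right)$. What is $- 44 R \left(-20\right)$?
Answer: $-15840$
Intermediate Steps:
$R = -18$
$- 44 R \left(-20\right) = \left(-44\right) \left(-18\right) \left(-20\right) = 792 \left(-20\right) = -15840$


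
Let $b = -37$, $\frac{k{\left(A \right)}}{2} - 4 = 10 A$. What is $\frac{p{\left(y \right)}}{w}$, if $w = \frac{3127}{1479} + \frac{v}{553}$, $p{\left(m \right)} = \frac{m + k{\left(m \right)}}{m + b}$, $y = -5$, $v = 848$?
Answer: $\frac{3777859}{5966846} \approx 0.63314$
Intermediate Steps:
$k{\left(A \right)} = 8 + 20 A$ ($k{\left(A \right)} = 8 + 2 \cdot 10 A = 8 + 20 A$)
$p{\left(m \right)} = \frac{8 + 21 m}{-37 + m}$ ($p{\left(m \right)} = \frac{m + \left(8 + 20 m\right)}{m - 37} = \frac{8 + 21 m}{-37 + m}$)
$w = \frac{2983423}{817887}$ ($w = \frac{3127}{1479} + \frac{848}{553} = \frac{2983423}{817887} \approx 3.6477$)
$\frac{p{\left(y \right)}}{w} = \frac{\frac{1}{-37 - 5} \left(8 + 21 \left(-5\right)\right)}{\frac{2983423}{817887}} = \frac{8 - 105}{-42} \cdot \frac{817887}{2983423} = \left(- \frac{1}{42}\right) \left(-97\right) \frac{817887}{2983423} = \frac{97}{42} \cdot \frac{817887}{2983423} = \frac{3777859}{5966846}$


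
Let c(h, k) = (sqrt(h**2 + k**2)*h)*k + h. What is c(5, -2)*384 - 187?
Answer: 1733 - 3840*sqrt(29) ≈ -18946.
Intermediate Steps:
c(h, k) = h + h*k*sqrt(h**2 + k**2) (c(h, k) = (h*sqrt(h**2 + k**2))*k + h = h*k*sqrt(h**2 + k**2) + h = h + h*k*sqrt(h**2 + k**2))
c(5, -2)*384 - 187 = (5*(1 - 2*sqrt(5**2 + (-2)**2)))*384 - 187 = (5*(1 - 2*sqrt(25 + 4)))*384 - 187 = (5*(1 - 2*sqrt(29)))*384 - 187 = (5 - 10*sqrt(29))*384 - 187 = (1920 - 3840*sqrt(29)) - 187 = 1733 - 3840*sqrt(29)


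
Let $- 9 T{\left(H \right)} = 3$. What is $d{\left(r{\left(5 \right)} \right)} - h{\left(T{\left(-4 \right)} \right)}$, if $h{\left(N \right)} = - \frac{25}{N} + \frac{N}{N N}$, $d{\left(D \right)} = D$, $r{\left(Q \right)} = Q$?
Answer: $-67$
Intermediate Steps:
$T{\left(H \right)} = - \frac{1}{3}$ ($T{\left(H \right)} = \left(- \frac{1}{9}\right) 3 = - \frac{1}{3}$)
$h{\left(N \right)} = - \frac{24}{N}$ ($h{\left(N \right)} = - \frac{25}{N} + \frac{N}{N^{2}} = - \frac{25}{N} + \frac{1}{N} = - \frac{24}{N}$)
$d{\left(r{\left(5 \right)} \right)} - h{\left(T{\left(-4 \right)} \right)} = 5 - - \frac{24}{- \frac{1}{3}} = 5 - \left(-24\right) \left(-3\right) = 5 - 72 = -67$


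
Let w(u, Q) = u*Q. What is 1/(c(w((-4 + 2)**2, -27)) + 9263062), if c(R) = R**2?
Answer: 1/9274726 ≈ 1.0782e-7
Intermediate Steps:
w(u, Q) = Q*u
1/(c(w((-4 + 2)**2, -27)) + 9263062) = 1/((-27*(-4 + 2)**2)**2 + 9263062) = 1/((-27*(-2)**2)**2 + 9263062) = 1/((-27*4)**2 + 9263062) = 1/((-108)**2 + 9263062) = 1/(11664 + 9263062) = 1/9274726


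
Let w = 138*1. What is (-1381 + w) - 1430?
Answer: -2673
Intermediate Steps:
w = 138
(-1381 + w) - 1430 = (-1381 + 138) - 1430 = -1243 - 1430 = -2673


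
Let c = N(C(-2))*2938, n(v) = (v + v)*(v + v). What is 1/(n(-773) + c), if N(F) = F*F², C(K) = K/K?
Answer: 1/2393054 ≈ 4.1788e-7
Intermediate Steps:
C(K) = 1
N(F) = F³
n(v) = 4*v² (n(v) = (2*v)*(2*v) = 4*v²)
c = 2938 (c = 1³*2938 = 1*2938 = 2938)
1/(n(-773) + c) = 1/(4*(-773)² + 2938) = 1/(4*597529 + 2938) = 1/(2390116 + 2938) = 1/2393054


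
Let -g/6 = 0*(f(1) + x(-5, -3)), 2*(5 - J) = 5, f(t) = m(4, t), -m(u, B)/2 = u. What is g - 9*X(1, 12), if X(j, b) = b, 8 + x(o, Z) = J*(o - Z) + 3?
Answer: -108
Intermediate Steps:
m(u, B) = -2*u
f(t) = -8 (f(t) = -2*4 = -8)
J = 5/2 (J = 5 - ½*5 = 5 - 5/2 = 5/2 ≈ 2.5000)
x(o, Z) = -5 - 5*Z/2 + 5*o/2 (x(o, Z) = -8 + (5*(o - Z)/2 + 3) = -8 + ((-5*Z/2 + 5*o/2) + 3) = -8 + (3 - 5*Z/2 + 5*o/2) = -5 - 5*Z/2 + 5*o/2)
g = 0 (g = -0*(-8 + (-5 - 5/2*(-3) + (5/2)*(-5))) = -0*(-8 + (-5 + 15/2 - 25/2)) = -0*(-8 - 10) = -0*(-18) = -6*0 = 0)
g - 9*X(1, 12) = 0 - 9*12 = 0 - 108 = -108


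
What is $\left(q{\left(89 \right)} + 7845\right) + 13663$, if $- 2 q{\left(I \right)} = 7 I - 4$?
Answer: $\frac{42397}{2} \approx 21199.0$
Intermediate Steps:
$q{\left(I \right)} = 2 - \frac{7 I}{2}$ ($q{\left(I \right)} = - \frac{7 I - 4}{2} = - \frac{-4 + 7 I}{2} = 2 - \frac{7 I}{2}$)
$\left(q{\left(89 \right)} + 7845\right) + 13663 = \left(\left(2 - \frac{623}{2}\right) + 7845\right) + 13663 = \left(- \frac{619}{2} + 7845\right) + 13663 = \frac{15071}{2} + 13663 = \frac{42397}{2}$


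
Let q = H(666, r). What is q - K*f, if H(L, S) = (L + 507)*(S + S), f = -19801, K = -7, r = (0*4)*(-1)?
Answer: -138607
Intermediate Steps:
r = 0 (r = 0*(-1) = 0)
H(L, S) = 2*S*(507 + L) (H(L, S) = (507 + L)*(2*S) = 2*S*(507 + L))
q = 0 (q = 2*0*(507 + 666) = 2*0*1173 = 0)
q - K*f = 0 - (-7)*(-19801) = 0 - 1*138607 = 0 - 138607 = -138607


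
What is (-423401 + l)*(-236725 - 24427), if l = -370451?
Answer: 207316037504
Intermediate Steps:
(-423401 + l)*(-236725 - 24427) = (-423401 - 370451)*(-236725 - 24427) = -793852*(-261152) = 207316037504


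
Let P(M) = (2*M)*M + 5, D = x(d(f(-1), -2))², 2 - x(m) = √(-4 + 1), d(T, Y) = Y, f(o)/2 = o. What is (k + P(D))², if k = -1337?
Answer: 2032708 + 45632*I*√3 ≈ 2.0327e+6 + 79037.0*I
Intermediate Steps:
f(o) = 2*o
x(m) = 2 - I*√3 (x(m) = 2 - √(-4 + 1) = 2 - √(-3) = 2 - I*√3)
D = (2 - I*√3)² ≈ 1.0 - 6.9282*I
P(M) = 5 + 2*M² (P(M) = 2*M² + 5 = 5 + 2*M²)
(k + P(D))² = (-1337 + (5 + 2*((2 - I*√3)²)²))² = (-1337 + (5 + 2*(2 - I*√3)⁴))² = (-1332 + 2*(2 - I*√3)⁴)²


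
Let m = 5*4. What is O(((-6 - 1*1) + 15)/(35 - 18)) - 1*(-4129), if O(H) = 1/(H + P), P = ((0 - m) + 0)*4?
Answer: 5582391/1352 ≈ 4129.0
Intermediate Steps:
m = 20
P = -80 (P = ((0 - 1*20) + 0)*4 = ((0 - 20) + 0)*4 = (-20 + 0)*4 = -20*4 = -80)
O(H) = 1/(-80 + H) (O(H) = 1/(H - 80) = 1/(-80 + H))
O(((-6 - 1*1) + 15)/(35 - 18)) - 1*(-4129) = 1/(-80 + ((-6 - 1*1) + 15)/(35 - 18)) - 1*(-4129) = 1/(-80 + ((-6 - 1) + 15)/17) + 4129 = 1/(-80 + (-7 + 15)*(1/17)) + 4129 = 1/(-80 + 8*(1/17)) + 4129 = 1/(-80 + 8/17) + 4129 = 1/(-1352/17) + 4129 = -17/1352 + 4129 = 5582391/1352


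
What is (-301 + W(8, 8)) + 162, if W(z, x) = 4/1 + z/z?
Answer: -134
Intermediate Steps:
W(z, x) = 5 (W(z, x) = 4*1 + 1 = 4 + 1 = 5)
(-301 + W(8, 8)) + 162 = (-301 + 5) + 162 = -296 + 162 = -134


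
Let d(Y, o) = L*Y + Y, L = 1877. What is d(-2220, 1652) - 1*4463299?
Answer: -8632459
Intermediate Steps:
d(Y, o) = 1878*Y (d(Y, o) = 1877*Y + Y = 1878*Y)
d(-2220, 1652) - 1*4463299 = 1878*(-2220) - 1*4463299 = -4169160 - 4463299 = -8632459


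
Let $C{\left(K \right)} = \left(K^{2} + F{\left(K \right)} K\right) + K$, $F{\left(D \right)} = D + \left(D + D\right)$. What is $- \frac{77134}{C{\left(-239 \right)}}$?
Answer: $- \frac{77134}{228245} \approx -0.33794$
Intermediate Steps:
$F{\left(D \right)} = 3 D$ ($F{\left(D \right)} = D + 2 D = 3 D$)
$C{\left(K \right)} = K + 4 K^{2}$ ($C{\left(K \right)} = \left(K^{2} + 3 K K\right) + K = \left(K^{2} + 3 K^{2}\right) + K = 4 K^{2} + K = K + 4 K^{2}$)
$- \frac{77134}{C{\left(-239 \right)}} = - \frac{77134}{\left(-239\right) \left(1 + 4 \left(-239\right)\right)} = - \frac{77134}{\left(-239\right) \left(1 - 956\right)} = - \frac{77134}{\left(-239\right) \left(-955\right)} = - \frac{77134}{228245}$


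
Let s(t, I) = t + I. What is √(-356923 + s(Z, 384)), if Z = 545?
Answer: I*√355994 ≈ 596.65*I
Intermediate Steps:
s(t, I) = I + t
√(-356923 + s(Z, 384)) = √(-356923 + (384 + 545)) = √(-356923 + 929) = √(-355994) = I*√355994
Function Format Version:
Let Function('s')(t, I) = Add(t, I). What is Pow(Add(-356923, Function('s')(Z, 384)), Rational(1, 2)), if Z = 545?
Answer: Mul(I, Pow(355994, Rational(1, 2))) ≈ Mul(596.65, I)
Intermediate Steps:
Function('s')(t, I) = Add(I, t)
Pow(Add(-356923, Function('s')(Z, 384)), Rational(1, 2)) = Pow(Add(-356923, Add(384, 545)), Rational(1, 2)) = Pow(Add(-356923, 929), Rational(1, 2)) = Pow(-355994, Rational(1, 2)) = Mul(I, Pow(355994, Rational(1, 2)))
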